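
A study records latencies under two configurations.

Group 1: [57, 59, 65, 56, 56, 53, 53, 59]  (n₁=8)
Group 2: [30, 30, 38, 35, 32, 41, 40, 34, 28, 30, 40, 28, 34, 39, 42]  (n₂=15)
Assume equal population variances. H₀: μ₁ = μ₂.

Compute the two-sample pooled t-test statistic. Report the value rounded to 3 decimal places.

test statistic = 11.130

x̄₁=57.250, s₁=3.882, n₁=8
x̄₂=34.733, s₂=4.949, n₂=15
s_p² = [7·3.882² + 14·4.949²]/21 = 21.3540
SE = √(s_p²·(1/8+1/15)) = 2.0231
t = (57.250−34.733)/2.0231 = 11.1299
df = 21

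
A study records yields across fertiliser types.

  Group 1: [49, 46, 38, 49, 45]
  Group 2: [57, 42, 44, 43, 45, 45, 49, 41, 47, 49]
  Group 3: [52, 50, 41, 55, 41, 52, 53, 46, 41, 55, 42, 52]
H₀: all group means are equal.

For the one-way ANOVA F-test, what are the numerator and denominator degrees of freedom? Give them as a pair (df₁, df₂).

degrees of freedom = [2, 24]

k = 3 groups, N = 27 total
df = (k−1, N−k) = (3−1, 27−3) = (2, 24)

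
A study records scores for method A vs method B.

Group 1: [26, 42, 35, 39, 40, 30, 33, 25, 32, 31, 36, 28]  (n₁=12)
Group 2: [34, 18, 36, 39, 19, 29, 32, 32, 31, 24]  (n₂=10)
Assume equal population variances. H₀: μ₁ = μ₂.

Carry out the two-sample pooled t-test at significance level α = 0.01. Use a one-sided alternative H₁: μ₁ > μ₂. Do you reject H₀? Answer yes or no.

x̄₁=33.083, s₁=5.485, n₁=12
x̄₂=29.400, s₂=6.995, n₂=10
s_p² = [11·5.485² + 9·6.995²]/20 = 38.5658
SE = √(s_p²·(1/12+1/10)) = 2.6590
t = (33.083−29.400)/2.6590 = 1.3852
df = 20
p-value (one-sided, H₁ greater) = 0.09062
At α=0.01: p ≥ α → fail to reject H₀

reject H₀: no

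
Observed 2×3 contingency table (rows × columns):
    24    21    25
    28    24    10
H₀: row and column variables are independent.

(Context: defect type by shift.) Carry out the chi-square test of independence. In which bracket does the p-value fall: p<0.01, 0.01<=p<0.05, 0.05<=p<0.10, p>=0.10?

p-value bracket: 0.01<=p<0.05

Row totals [70, 62], col totals [52, 45, 35], n=132
χ² = (24−27.58)²/27.58 + (21−23.86)²/23.86 + (25−18.56)²/18.56 + (28−24.42)²/24.42 + (24−21.14)²/21.14 + (10−16.44)²/16.44 = 6.4752
df = 2
p-value (upper-tail) = 0.03926
→ bracket: 0.01<=p<0.05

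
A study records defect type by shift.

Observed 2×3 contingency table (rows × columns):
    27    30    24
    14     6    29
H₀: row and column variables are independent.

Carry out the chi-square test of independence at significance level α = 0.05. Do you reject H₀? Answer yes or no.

Row totals [81, 49], col totals [41, 36, 53], n=130
χ² = (27−25.55)²/25.55 + (30−22.43)²/22.43 + (24−33.02)²/33.02 + (14−15.45)²/15.45 + (6−13.57)²/13.57 + (29−19.98)²/19.98 = 13.5370
df = 2
p-value (upper-tail) = 0.00115
At α=0.05: p < α → reject H₀

reject H₀: yes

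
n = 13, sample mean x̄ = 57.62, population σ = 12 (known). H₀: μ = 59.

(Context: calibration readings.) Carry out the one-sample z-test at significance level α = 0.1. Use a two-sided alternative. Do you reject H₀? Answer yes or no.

SE = σ/√n = 12/√13 = 3.3282
z = (x̄−μ₀)/SE = (57.62−59)/3.3282 = -0.4146
p-value (two-sided) = 0.67841
At α=0.1: p ≥ α → fail to reject H₀

reject H₀: no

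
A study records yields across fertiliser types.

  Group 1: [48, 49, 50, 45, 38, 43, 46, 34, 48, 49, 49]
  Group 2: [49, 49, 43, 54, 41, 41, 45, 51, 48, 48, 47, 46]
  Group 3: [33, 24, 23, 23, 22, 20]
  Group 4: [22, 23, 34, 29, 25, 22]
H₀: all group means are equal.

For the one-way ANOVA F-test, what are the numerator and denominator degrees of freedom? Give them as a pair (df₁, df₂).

degrees of freedom = [3, 31]

k = 4 groups, N = 35 total
df = (k−1, N−k) = (4−1, 35−4) = (3, 31)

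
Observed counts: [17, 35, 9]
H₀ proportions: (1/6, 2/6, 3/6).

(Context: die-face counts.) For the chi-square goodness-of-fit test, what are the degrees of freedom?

df = k − 1 = 3 − 1 = 2

degrees of freedom = 2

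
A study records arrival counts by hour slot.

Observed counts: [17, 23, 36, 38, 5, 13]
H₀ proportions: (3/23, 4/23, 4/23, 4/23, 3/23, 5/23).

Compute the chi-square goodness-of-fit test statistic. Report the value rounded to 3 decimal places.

n = 132; E_i = n·p_i = [17.22, 22.96, 22.96, 22.96, 17.22, 28.70]
χ² = (17−17.22)²/17.22 + (23−22.96)²/22.96 + (36−22.96)²/22.96 + (38−22.96)²/22.96 + (5−17.22)²/17.22 + (13−28.70)²/28.70 = 34.5264
df = 5

test statistic = 34.526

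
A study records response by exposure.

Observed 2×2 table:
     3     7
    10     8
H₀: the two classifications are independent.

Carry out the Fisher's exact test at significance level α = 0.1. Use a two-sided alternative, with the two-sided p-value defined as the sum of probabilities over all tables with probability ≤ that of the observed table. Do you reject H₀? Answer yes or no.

reject H₀: no

Margins: r₁=10, r₂=18, c₁=13, c₂=15, n=28
p_obs = C(10,3)·C(18,10)/C(28,13); sum pmf over tables with pmf ≤ p_obs
p-value (two-sided) = 0.25431
At α=0.1: p ≥ α → fail to reject H₀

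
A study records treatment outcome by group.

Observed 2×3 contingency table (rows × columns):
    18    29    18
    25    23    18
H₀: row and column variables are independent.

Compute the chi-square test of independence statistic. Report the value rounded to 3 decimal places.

Row totals [65, 66], col totals [43, 52, 36], n=131
χ² = (18−21.34)²/21.34 + (29−25.80)²/25.80 + (18−17.86)²/17.86 + (25−21.66)²/21.66 + (23−26.20)²/26.20 + (18−18.14)²/18.14 = 1.8243
df = 2

test statistic = 1.824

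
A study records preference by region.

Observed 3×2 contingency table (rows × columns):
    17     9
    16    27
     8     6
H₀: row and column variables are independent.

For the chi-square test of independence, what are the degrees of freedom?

df = (r−1)(c−1) = (3−1)·(2−1) = 2

degrees of freedom = 2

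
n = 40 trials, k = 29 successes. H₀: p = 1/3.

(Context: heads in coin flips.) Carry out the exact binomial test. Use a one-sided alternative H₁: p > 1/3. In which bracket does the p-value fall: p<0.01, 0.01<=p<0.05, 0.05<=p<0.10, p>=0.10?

p-value bracket: p<0.01

Exact binomial: n=40, k=29, p₀=1/3=0.3333
P(X≥29) from Σ C(n,i)·p₀^i·(1−p₀)^(n−i)
p-value (one-sided, H₁ greater) = 0.00000
→ bracket: p<0.01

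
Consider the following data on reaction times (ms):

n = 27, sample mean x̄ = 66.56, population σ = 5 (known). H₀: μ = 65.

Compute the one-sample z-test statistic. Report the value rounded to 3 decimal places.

test statistic = 1.621

SE = σ/√n = 5/√27 = 0.9623
z = (x̄−μ₀)/SE = (66.56−65)/0.9623 = 1.6212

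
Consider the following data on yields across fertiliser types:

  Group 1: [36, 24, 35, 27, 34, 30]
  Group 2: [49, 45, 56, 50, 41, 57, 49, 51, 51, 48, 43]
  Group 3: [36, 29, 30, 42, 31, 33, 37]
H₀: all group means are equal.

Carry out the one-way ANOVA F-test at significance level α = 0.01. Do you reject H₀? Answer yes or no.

Group means [31.00, 49.09, 34.00], grand mean 40.167
SSB = Σnᵢ(x̄ᵢ−x̄)² = 1646.424; SSW = ΣΣ(x−x̄ᵢ)² = 482.909
MSB = 1646.424/2 = 823.2121; MSW = 482.909/21 = 22.9957
F = MSB/MSW = 35.7986
df = (2, 21)
p-value (upper-tail) = 0.00000
At α=0.01: p < α → reject H₀

reject H₀: yes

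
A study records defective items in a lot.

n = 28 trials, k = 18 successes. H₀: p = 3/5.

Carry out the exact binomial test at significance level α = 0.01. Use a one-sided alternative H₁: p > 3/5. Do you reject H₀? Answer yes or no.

reject H₀: no

Exact binomial: n=28, k=18, p₀=3/5=0.6000
P(X≥18) from Σ C(n,i)·p₀^i·(1−p₀)^(n−i)
p-value (one-sided, H₁ greater) = 0.39857
At α=0.01: p ≥ α → fail to reject H₀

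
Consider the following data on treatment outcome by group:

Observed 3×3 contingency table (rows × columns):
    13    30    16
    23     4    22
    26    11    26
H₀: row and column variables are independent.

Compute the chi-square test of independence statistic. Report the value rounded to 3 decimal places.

Row totals [59, 49, 63], col totals [62, 45, 64], n=171
χ² = (13−21.39)²/21.39 + (30−15.53)²/15.53 + (16−22.08)²/22.08 + (23−17.77)²/17.77 + (4−12.89)²/12.89 + (22−18.34)²/18.34 + (26−22.84)²/22.84 + (11−16.58)²/16.58 + (26−23.58)²/23.58 = 29.4303
df = 4

test statistic = 29.430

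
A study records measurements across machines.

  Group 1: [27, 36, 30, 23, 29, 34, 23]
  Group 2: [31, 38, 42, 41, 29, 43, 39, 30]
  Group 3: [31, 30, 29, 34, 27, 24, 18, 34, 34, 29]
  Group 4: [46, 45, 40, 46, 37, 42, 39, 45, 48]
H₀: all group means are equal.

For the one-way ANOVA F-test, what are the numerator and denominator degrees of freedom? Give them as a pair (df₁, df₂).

k = 4 groups, N = 34 total
df = (k−1, N−k) = (4−1, 34−4) = (3, 30)

degrees of freedom = [3, 30]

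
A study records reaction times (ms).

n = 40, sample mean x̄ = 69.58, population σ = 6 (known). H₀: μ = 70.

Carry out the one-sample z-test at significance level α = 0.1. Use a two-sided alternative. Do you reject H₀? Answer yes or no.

SE = σ/√n = 6/√40 = 0.9487
z = (x̄−μ₀)/SE = (69.58−70)/0.9487 = -0.4427
p-value (two-sided) = 0.65797
At α=0.1: p ≥ α → fail to reject H₀

reject H₀: no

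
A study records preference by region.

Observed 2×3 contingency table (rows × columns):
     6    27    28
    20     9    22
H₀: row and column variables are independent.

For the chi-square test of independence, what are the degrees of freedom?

degrees of freedom = 2

df = (r−1)(c−1) = (2−1)·(3−1) = 2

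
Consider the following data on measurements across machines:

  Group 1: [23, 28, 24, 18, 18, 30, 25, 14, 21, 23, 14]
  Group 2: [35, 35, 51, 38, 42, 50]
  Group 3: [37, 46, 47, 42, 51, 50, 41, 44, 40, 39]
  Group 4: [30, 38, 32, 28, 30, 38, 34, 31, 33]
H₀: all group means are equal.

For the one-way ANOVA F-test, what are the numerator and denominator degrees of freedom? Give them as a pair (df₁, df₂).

k = 4 groups, N = 36 total
df = (k−1, N−k) = (4−1, 36−4) = (3, 32)

degrees of freedom = [3, 32]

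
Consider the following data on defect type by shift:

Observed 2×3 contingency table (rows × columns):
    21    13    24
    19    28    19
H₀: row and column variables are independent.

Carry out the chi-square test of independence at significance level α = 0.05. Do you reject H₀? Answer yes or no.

reject H₀: no

Row totals [58, 66], col totals [40, 41, 43], n=124
χ² = (21−18.71)²/18.71 + (13−19.18)²/19.18 + (24−20.11)²/20.11 + (19−21.29)²/21.29 + (28−21.82)²/21.82 + (19−22.89)²/22.89 = 5.6767
df = 2
p-value (upper-tail) = 0.05852
At α=0.05: p ≥ α → fail to reject H₀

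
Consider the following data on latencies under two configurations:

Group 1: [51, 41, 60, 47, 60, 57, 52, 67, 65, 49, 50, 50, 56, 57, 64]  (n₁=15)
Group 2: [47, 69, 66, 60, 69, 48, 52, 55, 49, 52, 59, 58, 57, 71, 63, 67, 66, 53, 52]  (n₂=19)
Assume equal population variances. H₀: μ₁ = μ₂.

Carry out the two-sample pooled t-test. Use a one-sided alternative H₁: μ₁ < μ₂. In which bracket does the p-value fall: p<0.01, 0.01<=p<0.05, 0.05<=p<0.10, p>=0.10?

p-value bracket: 0.05<=p<0.10

x̄₁=55.067, s₁=7.343, n₁=15
x̄₂=58.579, s₂=7.777, n₂=19
s_p² = [14·7.343² + 18·7.777²]/32 = 57.6114
SE = √(s_p²·(1/15+1/19)) = 2.6216
t = (55.067−58.579)/2.6216 = -1.3397
df = 32
p-value (one-sided, H₁ less) = 0.09488
→ bracket: 0.05<=p<0.10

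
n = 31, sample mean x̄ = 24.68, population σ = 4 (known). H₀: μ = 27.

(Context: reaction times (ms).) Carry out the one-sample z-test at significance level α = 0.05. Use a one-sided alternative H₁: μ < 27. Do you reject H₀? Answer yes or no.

reject H₀: yes

SE = σ/√n = 4/√31 = 0.7184
z = (x̄−μ₀)/SE = (24.68−27)/0.7184 = -3.2293
p-value (one-sided, H₁ less) = 0.00062
At α=0.05: p < α → reject H₀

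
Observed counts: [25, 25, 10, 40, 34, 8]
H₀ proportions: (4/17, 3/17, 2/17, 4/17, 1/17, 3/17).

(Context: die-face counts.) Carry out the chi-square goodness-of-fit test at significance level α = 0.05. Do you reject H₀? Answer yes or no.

reject H₀: yes

n = 142; E_i = n·p_i = [33.41, 25.06, 16.71, 33.41, 8.35, 25.06]
χ² = (25−33.41)²/33.41 + (25−25.06)²/25.06 + (10−16.71)²/16.71 + (40−33.41)²/33.41 + (34−8.35)²/8.35 + (8−25.06)²/25.06 = 96.4689
df = 5
p-value (upper-tail) = 0.00000
At α=0.05: p < α → reject H₀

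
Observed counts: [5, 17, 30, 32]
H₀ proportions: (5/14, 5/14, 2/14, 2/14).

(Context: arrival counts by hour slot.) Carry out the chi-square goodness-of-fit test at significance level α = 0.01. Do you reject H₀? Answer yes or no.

reject H₀: yes

n = 84; E_i = n·p_i = [30.00, 30.00, 12.00, 12.00]
χ² = (5−30.00)²/30.00 + (17−30.00)²/30.00 + (30−12.00)²/12.00 + (32−12.00)²/12.00 = 86.8000
df = 3
p-value (upper-tail) = 0.00000
At α=0.01: p < α → reject H₀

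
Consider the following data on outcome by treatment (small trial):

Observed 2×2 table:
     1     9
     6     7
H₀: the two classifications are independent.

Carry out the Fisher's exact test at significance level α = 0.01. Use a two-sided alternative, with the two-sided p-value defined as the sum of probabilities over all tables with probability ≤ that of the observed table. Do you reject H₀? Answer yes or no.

reject H₀: no

Margins: r₁=10, r₂=13, c₁=7, c₂=16, n=23
p_obs = C(10,1)·C(13,6)/C(23,7); sum pmf over tables with pmf ≤ p_obs
p-value (two-sided) = 0.08862
At α=0.01: p ≥ α → fail to reject H₀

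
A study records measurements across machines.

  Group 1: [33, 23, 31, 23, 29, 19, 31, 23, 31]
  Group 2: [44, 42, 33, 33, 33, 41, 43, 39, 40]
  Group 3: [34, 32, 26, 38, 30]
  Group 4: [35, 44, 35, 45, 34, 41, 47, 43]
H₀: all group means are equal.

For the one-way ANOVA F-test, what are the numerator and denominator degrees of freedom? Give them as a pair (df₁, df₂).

k = 4 groups, N = 31 total
df = (k−1, N−k) = (4−1, 31−4) = (3, 27)

degrees of freedom = [3, 27]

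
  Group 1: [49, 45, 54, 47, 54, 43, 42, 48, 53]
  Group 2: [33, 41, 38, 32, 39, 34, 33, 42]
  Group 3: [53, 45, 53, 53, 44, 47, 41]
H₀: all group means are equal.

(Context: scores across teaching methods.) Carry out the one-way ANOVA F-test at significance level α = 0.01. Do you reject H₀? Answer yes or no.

Group means [48.33, 36.50, 48.00], grand mean 44.292
SSB = Σnᵢ(x̄ᵢ−x̄)² = 728.958; SSW = ΣΣ(x−x̄ᵢ)² = 428.000
MSB = 728.958/2 = 364.4792; MSW = 428.000/21 = 20.3810
F = MSB/MSW = 17.8833
df = (2, 21)
p-value (upper-tail) = 0.00003
At α=0.01: p < α → reject H₀

reject H₀: yes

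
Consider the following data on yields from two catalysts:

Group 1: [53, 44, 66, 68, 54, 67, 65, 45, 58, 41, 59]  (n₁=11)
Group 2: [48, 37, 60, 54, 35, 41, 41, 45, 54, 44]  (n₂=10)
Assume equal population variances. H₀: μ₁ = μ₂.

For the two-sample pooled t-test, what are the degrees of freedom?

df = n₁ + n₂ − 2 = 11 + 10 − 2 = 19

degrees of freedom = 19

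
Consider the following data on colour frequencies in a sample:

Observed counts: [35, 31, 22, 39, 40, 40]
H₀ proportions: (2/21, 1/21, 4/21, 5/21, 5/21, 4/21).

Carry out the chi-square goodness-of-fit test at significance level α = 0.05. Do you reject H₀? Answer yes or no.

n = 207; E_i = n·p_i = [19.71, 9.86, 39.43, 49.29, 49.29, 39.43]
χ² = (35−19.71)²/19.71 + (31−9.86)²/9.86 + (22−39.43)²/39.43 + (39−49.29)²/49.29 + (40−49.29)²/49.29 + (40−39.43)²/39.43 = 68.8101
df = 5
p-value (upper-tail) = 0.00000
At α=0.05: p < α → reject H₀

reject H₀: yes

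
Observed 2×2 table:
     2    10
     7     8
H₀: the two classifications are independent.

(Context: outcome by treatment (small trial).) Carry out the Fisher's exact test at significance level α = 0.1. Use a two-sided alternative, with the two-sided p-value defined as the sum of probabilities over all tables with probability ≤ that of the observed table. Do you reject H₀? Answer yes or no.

Margins: r₁=12, r₂=15, c₁=9, c₂=18, n=27
p_obs = C(12,2)·C(15,7)/C(27,9); sum pmf over tables with pmf ≤ p_obs
p-value (two-sided) = 0.21724
At α=0.1: p ≥ α → fail to reject H₀

reject H₀: no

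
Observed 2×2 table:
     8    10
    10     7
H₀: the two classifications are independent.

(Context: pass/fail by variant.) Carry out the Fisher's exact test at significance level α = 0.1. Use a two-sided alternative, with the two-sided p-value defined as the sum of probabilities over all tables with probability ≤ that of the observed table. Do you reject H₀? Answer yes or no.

reject H₀: no

Margins: r₁=18, r₂=17, c₁=18, c₂=17, n=35
p_obs = C(18,8)·C(17,10)/C(35,18); sum pmf over tables with pmf ≤ p_obs
p-value (two-sided) = 0.50509
At α=0.1: p ≥ α → fail to reject H₀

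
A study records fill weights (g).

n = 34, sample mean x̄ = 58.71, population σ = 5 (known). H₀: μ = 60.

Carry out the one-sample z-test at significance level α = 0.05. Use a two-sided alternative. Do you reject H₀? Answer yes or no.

reject H₀: no

SE = σ/√n = 5/√34 = 0.8575
z = (x̄−μ₀)/SE = (58.71−60)/0.8575 = -1.5044
p-value (two-sided) = 0.13248
At α=0.05: p ≥ α → fail to reject H₀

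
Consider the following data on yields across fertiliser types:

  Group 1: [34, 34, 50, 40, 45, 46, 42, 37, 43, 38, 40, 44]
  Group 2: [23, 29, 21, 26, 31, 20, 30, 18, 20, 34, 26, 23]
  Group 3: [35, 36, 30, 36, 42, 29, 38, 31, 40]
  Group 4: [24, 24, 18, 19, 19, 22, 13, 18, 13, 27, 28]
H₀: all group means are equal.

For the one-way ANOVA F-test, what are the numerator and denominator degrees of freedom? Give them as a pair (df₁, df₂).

k = 4 groups, N = 44 total
df = (k−1, N−k) = (4−1, 44−4) = (3, 40)

degrees of freedom = [3, 40]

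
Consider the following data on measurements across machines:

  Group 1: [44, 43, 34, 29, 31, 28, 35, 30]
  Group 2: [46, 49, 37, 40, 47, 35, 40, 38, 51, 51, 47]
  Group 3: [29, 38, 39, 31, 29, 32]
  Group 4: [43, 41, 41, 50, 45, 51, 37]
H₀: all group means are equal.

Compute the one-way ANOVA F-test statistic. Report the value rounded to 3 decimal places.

Group means [34.25, 43.73, 33.00, 44.00], grand mean 39.406
SSB = Σnᵢ(x̄ᵢ−x̄)² = 812.037; SSW = ΣΣ(x−x̄ᵢ)² = 861.682
MSB = 812.037/3 = 270.6790; MSW = 861.682/28 = 30.7744
F = MSB/MSW = 8.7956
df = (3, 28)

test statistic = 8.796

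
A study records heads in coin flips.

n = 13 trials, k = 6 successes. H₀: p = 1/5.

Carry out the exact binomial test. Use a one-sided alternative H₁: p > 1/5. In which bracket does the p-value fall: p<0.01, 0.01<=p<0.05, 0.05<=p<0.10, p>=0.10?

p-value bracket: 0.01<=p<0.05

Exact binomial: n=13, k=6, p₀=1/5=0.2000
P(X≥6) from Σ C(n,i)·p₀^i·(1−p₀)^(n−i)
p-value (one-sided, H₁ greater) = 0.03004
→ bracket: 0.01<=p<0.05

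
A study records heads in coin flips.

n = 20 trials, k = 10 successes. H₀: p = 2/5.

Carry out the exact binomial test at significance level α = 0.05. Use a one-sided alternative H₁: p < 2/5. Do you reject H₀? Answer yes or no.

Exact binomial: n=20, k=10, p₀=2/5=0.4000
P(X≤10) from Σ C(n,i)·p₀^i·(1−p₀)^(n−i)
p-value (one-sided, H₁ less) = 0.87248
At α=0.05: p ≥ α → fail to reject H₀

reject H₀: no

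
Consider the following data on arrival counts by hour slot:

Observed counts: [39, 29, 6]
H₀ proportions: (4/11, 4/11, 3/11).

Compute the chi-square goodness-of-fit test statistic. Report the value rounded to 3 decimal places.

test statistic = 15.561

n = 74; E_i = n·p_i = [26.91, 26.91, 20.18]
χ² = (39−26.91)²/26.91 + (29−26.91)²/26.91 + (6−20.18)²/20.18 = 15.5608
df = 2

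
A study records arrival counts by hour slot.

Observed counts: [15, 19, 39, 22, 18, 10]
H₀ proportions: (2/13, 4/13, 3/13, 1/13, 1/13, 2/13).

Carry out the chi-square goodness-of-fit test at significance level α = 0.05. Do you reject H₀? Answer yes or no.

reject H₀: yes

n = 123; E_i = n·p_i = [18.92, 37.85, 28.38, 9.46, 9.46, 18.92]
χ² = (15−18.92)²/18.92 + (19−37.85)²/37.85 + (39−28.38)²/28.38 + (22−9.46)²/9.46 + (18−9.46)²/9.46 + (10−18.92)²/18.92 = 42.6972
df = 5
p-value (upper-tail) = 0.00000
At α=0.05: p < α → reject H₀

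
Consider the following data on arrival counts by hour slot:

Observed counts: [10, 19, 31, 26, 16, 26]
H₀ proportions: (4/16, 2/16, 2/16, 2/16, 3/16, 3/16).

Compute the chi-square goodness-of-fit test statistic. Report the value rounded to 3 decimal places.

test statistic = 38.833

n = 128; E_i = n·p_i = [32.00, 16.00, 16.00, 16.00, 24.00, 24.00]
χ² = (10−32.00)²/32.00 + (19−16.00)²/16.00 + (31−16.00)²/16.00 + (26−16.00)²/16.00 + (16−24.00)²/24.00 + (26−24.00)²/24.00 = 38.8333
df = 5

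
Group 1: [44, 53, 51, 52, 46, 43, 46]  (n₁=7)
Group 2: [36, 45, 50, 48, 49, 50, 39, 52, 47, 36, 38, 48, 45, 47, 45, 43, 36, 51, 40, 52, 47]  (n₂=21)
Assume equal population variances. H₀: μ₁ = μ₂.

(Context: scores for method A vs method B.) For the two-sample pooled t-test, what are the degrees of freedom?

df = n₁ + n₂ − 2 = 7 + 21 − 2 = 26

degrees of freedom = 26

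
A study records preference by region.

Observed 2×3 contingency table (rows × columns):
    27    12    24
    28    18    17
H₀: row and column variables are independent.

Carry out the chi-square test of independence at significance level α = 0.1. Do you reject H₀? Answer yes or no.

Row totals [63, 63], col totals [55, 30, 41], n=126
χ² = (27−27.50)²/27.50 + (12−15.00)²/15.00 + (24−20.50)²/20.50 + (28−27.50)²/27.50 + (18−15.00)²/15.00 + (17−20.50)²/20.50 = 2.4133
df = 2
p-value (upper-tail) = 0.29920
At α=0.1: p ≥ α → fail to reject H₀

reject H₀: no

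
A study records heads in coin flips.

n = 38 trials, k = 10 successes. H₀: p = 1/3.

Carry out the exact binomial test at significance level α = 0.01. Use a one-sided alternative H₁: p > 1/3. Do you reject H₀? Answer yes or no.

reject H₀: no

Exact binomial: n=38, k=10, p₀=1/3=0.3333
P(X≥10) from Σ C(n,i)·p₀^i·(1−p₀)^(n−i)
p-value (one-sided, H₁ greater) = 0.86312
At α=0.01: p ≥ α → fail to reject H₀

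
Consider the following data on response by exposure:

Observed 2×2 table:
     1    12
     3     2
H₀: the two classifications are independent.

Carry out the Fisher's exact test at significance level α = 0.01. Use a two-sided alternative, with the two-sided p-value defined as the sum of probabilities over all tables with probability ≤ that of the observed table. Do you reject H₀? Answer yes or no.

reject H₀: no

Margins: r₁=13, r₂=5, c₁=4, c₂=14, n=18
p_obs = C(13,1)·C(5,3)/C(18,4); sum pmf over tables with pmf ≤ p_obs
p-value (two-sided) = 0.04412
At α=0.01: p ≥ α → fail to reject H₀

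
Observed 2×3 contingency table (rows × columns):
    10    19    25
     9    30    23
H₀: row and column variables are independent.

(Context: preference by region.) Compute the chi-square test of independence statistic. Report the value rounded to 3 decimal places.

test statistic = 2.063

Row totals [54, 62], col totals [19, 49, 48], n=116
χ² = (10−8.84)²/8.84 + (19−22.81)²/22.81 + (25−22.34)²/22.34 + (9−10.16)²/10.16 + (30−26.19)²/26.19 + (23−25.66)²/25.66 = 2.0634
df = 2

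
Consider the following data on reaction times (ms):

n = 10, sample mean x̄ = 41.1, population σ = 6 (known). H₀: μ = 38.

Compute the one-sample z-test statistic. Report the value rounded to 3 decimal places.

test statistic = 1.634

SE = σ/√n = 6/√10 = 1.8974
z = (x̄−μ₀)/SE = (41.1−38)/1.8974 = 1.6338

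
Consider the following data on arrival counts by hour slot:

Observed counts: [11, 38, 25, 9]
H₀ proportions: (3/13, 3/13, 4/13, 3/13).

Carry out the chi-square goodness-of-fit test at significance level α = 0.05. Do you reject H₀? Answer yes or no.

n = 83; E_i = n·p_i = [19.15, 19.15, 25.54, 19.15]
χ² = (11−19.15)²/19.15 + (38−19.15)²/19.15 + (25−25.54)²/25.54 + (9−19.15)²/19.15 = 27.4086
df = 3
p-value (upper-tail) = 0.00000
At α=0.05: p < α → reject H₀

reject H₀: yes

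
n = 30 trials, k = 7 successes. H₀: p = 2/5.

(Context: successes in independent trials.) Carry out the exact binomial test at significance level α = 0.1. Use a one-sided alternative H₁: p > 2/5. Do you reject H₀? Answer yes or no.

reject H₀: no

Exact binomial: n=30, k=7, p₀=2/5=0.4000
P(X≥7) from Σ C(n,i)·p₀^i·(1−p₀)^(n−i)
p-value (one-sided, H₁ greater) = 0.98282
At α=0.1: p ≥ α → fail to reject H₀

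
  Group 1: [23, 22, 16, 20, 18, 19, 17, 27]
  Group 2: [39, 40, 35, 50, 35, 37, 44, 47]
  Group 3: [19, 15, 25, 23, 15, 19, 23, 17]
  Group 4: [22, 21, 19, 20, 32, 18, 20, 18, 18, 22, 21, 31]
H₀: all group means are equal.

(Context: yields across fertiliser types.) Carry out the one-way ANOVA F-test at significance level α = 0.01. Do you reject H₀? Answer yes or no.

Group means [20.25, 40.88, 19.50, 21.83], grand mean 25.194
SSB = Σnᵢ(x̄ᵢ−x̄)² = 2557.597; SSW = ΣΣ(x−x̄ᵢ)² = 660.042
MSB = 2557.597/3 = 852.5324; MSW = 660.042/32 = 20.6263
F = MSB/MSW = 41.3323
df = (3, 32)
p-value (upper-tail) = 0.00000
At α=0.01: p < α → reject H₀

reject H₀: yes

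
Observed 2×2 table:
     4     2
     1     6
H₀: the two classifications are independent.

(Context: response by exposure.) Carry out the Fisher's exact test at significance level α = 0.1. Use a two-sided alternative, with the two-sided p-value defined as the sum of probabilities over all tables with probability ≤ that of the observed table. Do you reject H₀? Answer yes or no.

Margins: r₁=6, r₂=7, c₁=5, c₂=8, n=13
p_obs = C(6,4)·C(7,1)/C(13,5); sum pmf over tables with pmf ≤ p_obs
p-value (two-sided) = 0.10256
At α=0.1: p ≥ α → fail to reject H₀

reject H₀: no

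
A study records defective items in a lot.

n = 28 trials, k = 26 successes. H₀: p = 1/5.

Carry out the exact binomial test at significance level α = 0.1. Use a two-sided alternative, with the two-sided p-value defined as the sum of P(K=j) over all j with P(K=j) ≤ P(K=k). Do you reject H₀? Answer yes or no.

reject H₀: yes

Exact binomial: n=28, k=26, p₀=1/5=0.2000
P(X=j) = C(n,j)·p₀^j·(1−p₀)^(n−j); p = Σ P(X=j) over j with P(X=j) ≤ P(X=26)
p-value (two-sided) = 0.00000
At α=0.1: p < α → reject H₀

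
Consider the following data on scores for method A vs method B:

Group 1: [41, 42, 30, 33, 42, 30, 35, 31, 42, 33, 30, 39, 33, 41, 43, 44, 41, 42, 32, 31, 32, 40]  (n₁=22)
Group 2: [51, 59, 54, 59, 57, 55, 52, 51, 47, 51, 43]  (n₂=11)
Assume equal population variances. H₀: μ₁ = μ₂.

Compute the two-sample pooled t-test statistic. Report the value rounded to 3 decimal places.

test statistic = -8.477

x̄₁=36.682, s₁=5.186, n₁=22
x̄₂=52.636, s₂=4.905, n₂=11
s_p² = [21·5.186² + 10·4.905²]/31 = 25.9780
SE = √(s_p²·(1/22+1/11)) = 1.8821
t = (36.682−52.636)/1.8821 = -8.4768
df = 31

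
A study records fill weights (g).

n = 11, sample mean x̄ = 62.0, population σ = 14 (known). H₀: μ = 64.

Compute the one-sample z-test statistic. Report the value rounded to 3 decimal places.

SE = σ/√n = 14/√11 = 4.2212
z = (x̄−μ₀)/SE = (62.0−64)/4.2212 = -0.4738

test statistic = -0.474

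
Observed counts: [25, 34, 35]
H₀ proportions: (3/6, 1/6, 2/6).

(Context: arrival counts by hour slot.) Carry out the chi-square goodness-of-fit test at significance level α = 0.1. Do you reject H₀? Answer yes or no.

n = 94; E_i = n·p_i = [47.00, 15.67, 31.33]
χ² = (25−47.00)²/47.00 + (34−15.67)²/15.67 + (35−31.33)²/31.33 = 32.1809
df = 2
p-value (upper-tail) = 0.00000
At α=0.1: p < α → reject H₀

reject H₀: yes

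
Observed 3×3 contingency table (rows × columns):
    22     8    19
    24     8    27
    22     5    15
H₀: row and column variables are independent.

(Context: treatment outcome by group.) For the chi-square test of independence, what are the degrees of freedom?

degrees of freedom = 4

df = (r−1)(c−1) = (3−1)·(3−1) = 4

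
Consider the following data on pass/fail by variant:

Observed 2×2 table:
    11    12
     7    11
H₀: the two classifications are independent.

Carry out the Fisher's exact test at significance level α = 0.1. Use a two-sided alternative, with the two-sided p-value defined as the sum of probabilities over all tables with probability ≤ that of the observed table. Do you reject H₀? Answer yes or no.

Margins: r₁=23, r₂=18, c₁=18, c₂=23, n=41
p_obs = C(23,11)·C(18,7)/C(41,18); sum pmf over tables with pmf ≤ p_obs
p-value (two-sided) = 0.75231
At α=0.1: p ≥ α → fail to reject H₀

reject H₀: no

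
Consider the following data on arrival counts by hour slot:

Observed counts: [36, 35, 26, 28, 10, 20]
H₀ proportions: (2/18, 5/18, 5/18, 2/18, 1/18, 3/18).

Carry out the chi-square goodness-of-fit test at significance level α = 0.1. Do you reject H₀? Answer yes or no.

reject H₀: yes

n = 155; E_i = n·p_i = [17.22, 43.06, 43.06, 17.22, 8.61, 25.83]
χ² = (36−17.22)²/17.22 + (35−43.06)²/43.06 + (26−43.06)²/43.06 + (28−17.22)²/17.22 + (10−8.61)²/8.61 + (20−25.83)²/25.83 = 37.0232
df = 5
p-value (upper-tail) = 0.00000
At α=0.1: p < α → reject H₀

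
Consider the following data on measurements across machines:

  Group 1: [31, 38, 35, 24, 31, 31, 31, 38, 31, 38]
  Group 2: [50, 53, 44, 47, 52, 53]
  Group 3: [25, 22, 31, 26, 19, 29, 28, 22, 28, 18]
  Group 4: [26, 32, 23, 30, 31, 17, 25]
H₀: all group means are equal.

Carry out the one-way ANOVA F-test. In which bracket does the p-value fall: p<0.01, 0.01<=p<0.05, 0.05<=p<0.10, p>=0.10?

p-value bracket: p<0.01

Group means [32.80, 49.83, 24.80, 26.29], grand mean 32.091
SSB = Σnᵢ(x̄ᵢ−x̄)² = 2661.265; SSW = ΣΣ(x−x̄ᵢ)² = 587.462
MSB = 2661.265/3 = 887.0885; MSW = 587.462/29 = 20.2573
F = MSB/MSW = 43.7910
df = (3, 29)
p-value (upper-tail) = 0.00000
→ bracket: p<0.01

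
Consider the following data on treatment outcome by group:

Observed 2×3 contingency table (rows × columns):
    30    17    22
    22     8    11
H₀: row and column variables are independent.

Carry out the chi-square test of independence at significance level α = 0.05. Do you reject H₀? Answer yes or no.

reject H₀: no

Row totals [69, 41], col totals [52, 25, 33], n=110
χ² = (30−32.62)²/32.62 + (17−15.68)²/15.68 + (22−20.70)²/20.70 + (22−19.38)²/19.38 + (8−9.32)²/9.32 + (11−12.30)²/12.30 = 1.0801
df = 2
p-value (upper-tail) = 0.58270
At α=0.05: p ≥ α → fail to reject H₀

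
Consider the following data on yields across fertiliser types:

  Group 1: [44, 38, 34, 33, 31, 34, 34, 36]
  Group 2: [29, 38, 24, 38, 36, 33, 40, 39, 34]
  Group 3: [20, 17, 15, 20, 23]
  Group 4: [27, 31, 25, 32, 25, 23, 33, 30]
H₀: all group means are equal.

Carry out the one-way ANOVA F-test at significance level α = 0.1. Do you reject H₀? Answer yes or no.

Group means [35.50, 34.56, 19.00, 28.25], grand mean 30.533
SSB = Σnᵢ(x̄ᵢ−x̄)² = 1049.744; SSW = ΣΣ(x−x̄ᵢ)² = 467.722
MSB = 1049.744/3 = 349.9148; MSW = 467.722/26 = 17.9893
F = MSB/MSW = 19.4513
df = (3, 26)
p-value (upper-tail) = 0.00000
At α=0.1: p < α → reject H₀

reject H₀: yes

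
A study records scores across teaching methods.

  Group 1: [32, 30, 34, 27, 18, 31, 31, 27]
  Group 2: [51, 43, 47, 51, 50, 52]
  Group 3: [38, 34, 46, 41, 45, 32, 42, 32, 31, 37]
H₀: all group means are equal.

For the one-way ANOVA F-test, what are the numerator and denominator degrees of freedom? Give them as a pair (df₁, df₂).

k = 3 groups, N = 24 total
df = (k−1, N−k) = (3−1, 24−3) = (2, 21)

degrees of freedom = [2, 21]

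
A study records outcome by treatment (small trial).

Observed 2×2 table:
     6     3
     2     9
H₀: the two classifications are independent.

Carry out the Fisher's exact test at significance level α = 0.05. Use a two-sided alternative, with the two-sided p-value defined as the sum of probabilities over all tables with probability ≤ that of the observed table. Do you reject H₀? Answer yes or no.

reject H₀: no

Margins: r₁=9, r₂=11, c₁=8, c₂=12, n=20
p_obs = C(9,6)·C(11,2)/C(20,8); sum pmf over tables with pmf ≤ p_obs
p-value (two-sided) = 0.06478
At α=0.05: p ≥ α → fail to reject H₀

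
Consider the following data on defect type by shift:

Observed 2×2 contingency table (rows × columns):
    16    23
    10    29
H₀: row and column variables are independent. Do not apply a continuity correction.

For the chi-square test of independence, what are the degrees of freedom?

degrees of freedom = 1

df = (r−1)(c−1) = (2−1)·(2−1) = 1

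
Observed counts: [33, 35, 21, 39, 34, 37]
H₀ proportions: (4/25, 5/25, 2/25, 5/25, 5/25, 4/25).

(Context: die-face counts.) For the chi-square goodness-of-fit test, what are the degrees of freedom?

degrees of freedom = 5

df = k − 1 = 6 − 1 = 5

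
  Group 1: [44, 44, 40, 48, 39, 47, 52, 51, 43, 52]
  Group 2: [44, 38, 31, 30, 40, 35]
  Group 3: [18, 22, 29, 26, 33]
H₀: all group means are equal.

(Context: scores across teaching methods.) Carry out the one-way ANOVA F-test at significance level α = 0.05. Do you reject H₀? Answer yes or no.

reject H₀: yes

Group means [46.00, 36.33, 25.60], grand mean 38.381
SSB = Σnᵢ(x̄ᵢ−x̄)² = 1422.419; SSW = ΣΣ(x−x̄ᵢ)² = 486.533
MSB = 1422.419/2 = 711.2095; MSW = 486.533/18 = 27.0296
F = MSB/MSW = 26.3122
df = (2, 18)
p-value (upper-tail) = 0.00000
At α=0.05: p < α → reject H₀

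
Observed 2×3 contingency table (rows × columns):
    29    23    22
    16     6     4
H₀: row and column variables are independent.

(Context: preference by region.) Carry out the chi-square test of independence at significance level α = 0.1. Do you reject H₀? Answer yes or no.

Row totals [74, 26], col totals [45, 29, 26], n=100
χ² = (29−33.30)²/33.30 + (23−21.46)²/21.46 + (22−19.24)²/19.24 + (16−11.70)²/11.70 + (6−7.54)²/7.54 + (4−6.76)²/6.76 = 4.0834
df = 2
p-value (upper-tail) = 0.12981
At α=0.1: p ≥ α → fail to reject H₀

reject H₀: no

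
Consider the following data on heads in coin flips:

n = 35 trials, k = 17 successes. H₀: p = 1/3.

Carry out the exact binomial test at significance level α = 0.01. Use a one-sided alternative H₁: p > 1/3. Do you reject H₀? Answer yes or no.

reject H₀: no

Exact binomial: n=35, k=17, p₀=1/3=0.3333
P(X≥17) from Σ C(n,i)·p₀^i·(1−p₀)^(n−i)
p-value (one-sided, H₁ greater) = 0.04420
At α=0.01: p ≥ α → fail to reject H₀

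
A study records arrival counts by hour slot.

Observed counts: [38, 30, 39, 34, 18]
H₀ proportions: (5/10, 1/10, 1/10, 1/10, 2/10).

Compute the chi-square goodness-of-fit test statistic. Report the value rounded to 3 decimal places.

n = 159; E_i = n·p_i = [79.50, 15.90, 15.90, 15.90, 31.80]
χ² = (38−79.50)²/79.50 + (30−15.90)²/15.90 + (39−15.90)²/15.90 + (34−15.90)²/15.90 + (18−31.80)²/31.80 = 94.3208
df = 4

test statistic = 94.321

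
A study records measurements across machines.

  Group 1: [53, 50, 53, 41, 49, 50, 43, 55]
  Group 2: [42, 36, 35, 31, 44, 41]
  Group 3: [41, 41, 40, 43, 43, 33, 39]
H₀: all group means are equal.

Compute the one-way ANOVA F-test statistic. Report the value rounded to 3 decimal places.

Group means [49.25, 38.17, 40.00], grand mean 43.000
SSB = Σnᵢ(x̄ᵢ−x̄)² = 515.667; SSW = ΣΣ(x−x̄ᵢ)² = 362.333
MSB = 515.667/2 = 257.8333; MSW = 362.333/18 = 20.1296
F = MSB/MSW = 12.8086
df = (2, 18)

test statistic = 12.809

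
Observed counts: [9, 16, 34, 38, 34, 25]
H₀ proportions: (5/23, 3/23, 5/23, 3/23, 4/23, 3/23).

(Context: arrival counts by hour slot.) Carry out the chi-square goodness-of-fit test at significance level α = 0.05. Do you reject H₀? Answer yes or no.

n = 156; E_i = n·p_i = [33.91, 20.35, 33.91, 20.35, 27.13, 20.35]
χ² = (9−33.91)²/33.91 + (16−20.35)²/20.35 + (34−33.91)²/33.91 + (38−20.35)²/20.35 + (34−27.13)²/27.13 + (25−20.35)²/20.35 = 37.3474
df = 5
p-value (upper-tail) = 0.00000
At α=0.05: p < α → reject H₀

reject H₀: yes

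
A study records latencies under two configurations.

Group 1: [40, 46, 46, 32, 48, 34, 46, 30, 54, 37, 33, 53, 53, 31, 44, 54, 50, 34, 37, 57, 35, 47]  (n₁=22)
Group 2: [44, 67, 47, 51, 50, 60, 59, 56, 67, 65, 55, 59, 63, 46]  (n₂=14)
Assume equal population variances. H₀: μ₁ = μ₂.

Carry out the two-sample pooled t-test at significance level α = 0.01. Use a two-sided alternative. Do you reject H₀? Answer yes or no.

reject H₀: yes

x̄₁=42.773, s₁=8.717, n₁=22
x̄₂=56.357, s₂=7.801, n₂=14
s_p² = [21·8.717² + 13·7.801²]/34 = 70.2082
SE = √(s_p²·(1/22+1/14)) = 2.8646
t = (42.773−56.357)/2.8646 = -4.7421
df = 34
p-value (two-sided) = 0.00004
At α=0.01: p < α → reject H₀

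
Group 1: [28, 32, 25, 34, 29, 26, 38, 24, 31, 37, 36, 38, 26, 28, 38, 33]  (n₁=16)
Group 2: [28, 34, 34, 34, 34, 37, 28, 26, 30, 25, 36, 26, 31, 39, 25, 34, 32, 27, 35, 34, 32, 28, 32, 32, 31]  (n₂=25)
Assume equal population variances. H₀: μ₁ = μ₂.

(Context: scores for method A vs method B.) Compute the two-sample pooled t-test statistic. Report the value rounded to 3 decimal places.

test statistic = 0.056

x̄₁=31.438, s₁=5.006, n₁=16
x̄₂=31.360, s₂=3.882, n₂=25
s_p² = [15·5.006² + 24·3.882²]/39 = 18.9153
SE = √(s_p²·(1/16+1/25)) = 1.3924
t = (31.438−31.360)/1.3924 = 0.0557
df = 39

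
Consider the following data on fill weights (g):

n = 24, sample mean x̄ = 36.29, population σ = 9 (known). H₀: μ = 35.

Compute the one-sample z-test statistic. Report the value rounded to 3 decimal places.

SE = σ/√n = 9/√24 = 1.8371
z = (x̄−μ₀)/SE = (36.29−35)/1.8371 = 0.7022

test statistic = 0.702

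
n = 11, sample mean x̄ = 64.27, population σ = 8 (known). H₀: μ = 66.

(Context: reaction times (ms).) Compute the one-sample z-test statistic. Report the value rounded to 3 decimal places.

SE = σ/√n = 8/√11 = 2.4121
z = (x̄−μ₀)/SE = (64.27−66)/2.4121 = -0.7172

test statistic = -0.717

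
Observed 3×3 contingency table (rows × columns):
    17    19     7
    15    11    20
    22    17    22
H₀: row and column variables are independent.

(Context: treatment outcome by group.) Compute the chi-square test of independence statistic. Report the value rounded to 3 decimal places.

Row totals [43, 46, 61], col totals [54, 47, 49], n=150
χ² = (17−15.48)²/15.48 + (19−13.47)²/13.47 + (7−14.05)²/14.05 + (15−16.56)²/16.56 + (11−14.41)²/14.41 + (20−15.03)²/15.03 + (22−21.96)²/21.96 + (17−19.11)²/19.11 + (22−19.93)²/19.93 = 9.0021
df = 4

test statistic = 9.002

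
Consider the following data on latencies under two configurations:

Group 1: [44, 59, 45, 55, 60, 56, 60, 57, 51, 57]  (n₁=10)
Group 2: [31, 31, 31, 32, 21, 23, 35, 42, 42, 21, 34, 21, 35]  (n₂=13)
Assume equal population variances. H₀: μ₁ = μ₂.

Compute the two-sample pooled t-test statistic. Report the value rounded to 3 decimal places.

test statistic = 8.357

x̄₁=54.400, s₁=5.854, n₁=10
x̄₂=30.692, s₂=7.341, n₂=13
s_p² = [9·5.854² + 12·7.341²]/21 = 45.4842
SE = √(s_p²·(1/10+1/13)) = 2.8368
t = (54.400−30.692)/2.8368 = 8.3573
df = 21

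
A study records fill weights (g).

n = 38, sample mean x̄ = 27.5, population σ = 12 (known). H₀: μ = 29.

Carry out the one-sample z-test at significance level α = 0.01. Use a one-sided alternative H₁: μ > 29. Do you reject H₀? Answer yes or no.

reject H₀: no

SE = σ/√n = 12/√38 = 1.9467
z = (x̄−μ₀)/SE = (27.5−29)/1.9467 = -0.7706
p-value (one-sided, H₁ greater) = 0.77951
At α=0.01: p ≥ α → fail to reject H₀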